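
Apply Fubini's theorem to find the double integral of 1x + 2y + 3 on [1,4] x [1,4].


By Fubini, integrate in x first, then y.
Step 1: Fix y, integrate over x in [1,4]:
  integral(1x + 2y + 3, x=1..4)
  = 1*(4^2 - 1^2)/2 + (2y + 3)*(4 - 1)
  = 7.5 + (2y + 3)*3
  = 7.5 + 6y + 9
  = 16.5 + 6y
Step 2: Integrate over y in [1,4]:
  integral(16.5 + 6y, y=1..4)
  = 16.5*3 + 6*(4^2 - 1^2)/2
  = 49.5 + 45
  = 94.5


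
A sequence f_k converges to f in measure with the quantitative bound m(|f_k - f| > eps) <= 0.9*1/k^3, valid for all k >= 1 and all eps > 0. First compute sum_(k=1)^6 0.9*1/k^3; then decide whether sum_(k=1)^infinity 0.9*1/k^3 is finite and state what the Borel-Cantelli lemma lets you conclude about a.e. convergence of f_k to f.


Step 1: List the terms 0.9*1/k^3 for k = 1 to 6:
  k=1: 0.9
  k=2: 0.1125
  k=3: 0.033333
  k=4: 0.014063
  k=5: 0.0072
  k=6: 0.004167
Step 2: Partial sum = 0.9 + 0.1125 + 0.033333 + 0.014063 + 0.0072 + 0.004167
     = 1.071263
Step 3: The full series sum_(k>=1) 0.9*1/k^3 converges (p-series with p = 3 > 1; a constant multiple of a convergent series converges).
Step 4: Fix eps > 0. Since sum_k m(|f_k - f| > eps) < infinity, the Borel-Cantelli lemma gives
        m(limsup_k {|f_k - f| > eps}) = 0, i.e. for a.e. x, |f_k(x) - f(x)| <= eps for all large k.
        Applying this with eps = 1/j for j = 1, 2, ... and intersecting the countably many full-measure sets,
        for a.e. x we get limsup_k |f_k(x) - f(x)| <= 1/j for every j, hence f_k -> f almost everywhere.
Conclusion: series converges; Borel-Cantelli yields f_k -> f a.e.


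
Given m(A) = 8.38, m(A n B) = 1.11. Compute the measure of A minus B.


m(A \ B) = m(A) - m(A n B)
= 8.38 - 1.11
= 7.27


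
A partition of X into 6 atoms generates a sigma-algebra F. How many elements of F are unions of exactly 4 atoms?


Each element of F is a union of some subset of the 6 atoms.
Elements that are unions of exactly 4 atoms correspond to 4-element subsets of the 6 atoms.
Count = C(6, 4) = 6! / (4! * 2!) = 15.


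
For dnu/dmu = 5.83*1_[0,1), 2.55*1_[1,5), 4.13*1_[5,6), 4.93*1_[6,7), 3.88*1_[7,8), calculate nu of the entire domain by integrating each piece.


Integrate each piece of the Radon-Nikodym derivative:
Step 1: integral_0^1 5.83 dx = 5.83*(1-0) = 5.83*1 = 5.83
Step 2: integral_1^5 2.55 dx = 2.55*(5-1) = 2.55*4 = 10.2
Step 3: integral_5^6 4.13 dx = 4.13*(6-5) = 4.13*1 = 4.13
Step 4: integral_6^7 4.93 dx = 4.93*(7-6) = 4.93*1 = 4.93
Step 5: integral_7^8 3.88 dx = 3.88*(8-7) = 3.88*1 = 3.88
Total: 5.83 + 10.2 + 4.13 + 4.93 + 3.88 = 28.97


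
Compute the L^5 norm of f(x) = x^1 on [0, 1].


Step 1: ||f||_5 = (integral_0^1 |x^1|^5 dx)^(1/5)
     = (integral_0^1 x^5 dx)^(1/5)
Step 2: integral_0^1 x^5 dx = [x^6/(6)] from 0 to 1 = 1^6/6
     = 1/6 = 0.166667
Step 3: ||f||_5 = (0.166667)^(1/5) = 0.698827


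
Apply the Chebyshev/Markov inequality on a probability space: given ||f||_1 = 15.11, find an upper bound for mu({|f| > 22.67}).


Chebyshev/Markov inequality: mu(|f| > eps) <= (||f||_p / eps)^p
Step 1: ||f||_1 / eps = 15.11 / 22.67 = 0.66652
Step 2: Raise to power p = 1:
  (0.66652)^1 = 0.66652
Step 3: Therefore mu(|f| > 22.67) <= 0.66652


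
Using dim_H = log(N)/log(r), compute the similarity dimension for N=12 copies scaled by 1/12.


For a self-similar set with N copies scaled by 1/r:
dim_H = log(N)/log(r) = log(12)/log(12)
= 2.484907/2.484907
= 1


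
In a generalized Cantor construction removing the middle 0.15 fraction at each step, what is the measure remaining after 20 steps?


Step 1: At each step, fraction remaining = 1 - 0.15 = 0.85
Step 2: After 20 steps, measure = (0.85)^20
Result = 0.03876


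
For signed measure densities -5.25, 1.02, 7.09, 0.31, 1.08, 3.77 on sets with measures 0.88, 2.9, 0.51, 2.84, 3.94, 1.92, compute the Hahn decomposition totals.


Step 1: Compute signed measure on each set:
  Set 1: -5.25 * 0.88 = -4.62
  Set 2: 1.02 * 2.9 = 2.958
  Set 3: 7.09 * 0.51 = 3.6159
  Set 4: 0.31 * 2.84 = 0.8804
  Set 5: 1.08 * 3.94 = 4.2552
  Set 6: 3.77 * 1.92 = 7.2384
Step 2: Total signed measure = (-4.62) + (2.958) + (3.6159) + (0.8804) + (4.2552) + (7.2384)
     = 14.3279
Step 3: Positive part mu+(X) = sum of positive contributions = 18.9479
Step 4: Negative part mu-(X) = |sum of negative contributions| = 4.62


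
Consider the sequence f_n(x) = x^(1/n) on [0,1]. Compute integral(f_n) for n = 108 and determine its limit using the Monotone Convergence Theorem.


At n = 108: f_108(x) = x^(1/108).
Step 1: integral(x^(1/108), 0, 1) = [x^(1/108+1) / (1/108+1)] from 0 to 1
     = 1 / (1/108 + 1) = 1 / ((108+1)/108) = 108/(108+1)
     = 108/109 = 0.990826
Step 2: As n -> infinity, f_n(x) = x^(1/n) -> 1 for x in (0,1], and f_n is increasing in n.
By MCT, lim_n integral(f_n) = integral(lim_n f_n) = integral(1, 0, 1) = 1.
Step 3: Verify convergence: 108/109 = 0.990826 -> 1


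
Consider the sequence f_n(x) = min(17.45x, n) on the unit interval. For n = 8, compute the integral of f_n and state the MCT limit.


f(x) = 17.45x on [0,1]; f_n(x) = min(17.45x, n). At n = 8:
Step 1: f(x) reaches 8 at x = 8/17.45 = 0.458453
Step 2: integral(f_8) = integral(17.45x, 0, 0.458453) + integral(8, 0.458453, 1)
       = 17.45*0.458453^2/2 + 8*(1 - 0.458453)
       = 1.833811 + 4.332378
       = 6.166189
Step 3: As n -> infinity, f_n increases to f, so by MCT integral(f_n) -> integral(f) = 17.45/2 = 8.725.
Convergence: integral(f_8) = 6.166189 -> 8.725 as n -> infinity


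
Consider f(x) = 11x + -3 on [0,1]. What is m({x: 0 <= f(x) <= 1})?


f^(-1)([0, 1]) = {x : 0 <= 11x + -3 <= 1}
Solving: (0 - -3)/11 <= x <= (1 - -3)/11
= [0.272727, 0.363636]
Intersecting with [0,1]: [0.272727, 0.363636]
Measure = 0.363636 - 0.272727 = 0.090909


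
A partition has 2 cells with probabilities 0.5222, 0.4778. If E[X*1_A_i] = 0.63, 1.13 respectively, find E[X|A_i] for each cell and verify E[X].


For each cell A_i: E[X|A_i] = E[X*1_A_i] / P(A_i)
Step 1: E[X|A_1] = 0.63 / 0.5222 = 1.206434
Step 2: E[X|A_2] = 1.13 / 0.4778 = 2.365006
Verification: E[X] = sum E[X*1_A_i] = 0.63 + 1.13 = 1.76


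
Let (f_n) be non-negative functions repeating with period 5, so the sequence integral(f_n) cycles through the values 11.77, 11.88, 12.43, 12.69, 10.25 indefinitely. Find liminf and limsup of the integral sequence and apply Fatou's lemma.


The sequence (integral(f_n)) is periodic with period 5, repeating the values 11.77, 11.88, 12.43, 12.69, 10.25 indefinitely.
Step 1: For a periodic sequence, every tail (a_m, a_(m+1), ...) contains all 5 period values infinitely often.
Step 2: Hence inf of every tail = min of the period values = min(11.77, 11.88, 12.43, 12.69, 10.25) = 10.25.
        liminf_n integral(f_n) = sup over m of (inf of tail from m) = 10.25.
Step 3: Similarly sup of every tail = max of the period values = 12.69.
        limsup_n integral(f_n) = 12.69.
Step 4: Fatou's lemma: integral(liminf_n f_n) <= liminf_n integral(f_n) = 10.25.
        So the integral of the pointwise liminf is at most 10.25.


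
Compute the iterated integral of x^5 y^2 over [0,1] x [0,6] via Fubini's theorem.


By Fubini's theorem, the double integral factors as a product of single integrals:
Step 1: integral_0^1 x^5 dx = [x^6/6] from 0 to 1
     = 1^6/6 = 0.166667
Step 2: integral_0^6 y^2 dy = [y^3/3] from 0 to 6
     = 6^3/3 = 72
Step 3: Double integral = 0.166667 * 72 = 12


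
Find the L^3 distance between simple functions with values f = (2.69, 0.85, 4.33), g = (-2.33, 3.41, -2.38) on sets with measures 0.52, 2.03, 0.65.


Step 1: Compute differences f_i - g_i:
  2.69 - -2.33 = 5.02
  0.85 - 3.41 = -2.56
  4.33 - -2.38 = 6.71
Step 2: Compute |diff|^3 * measure for each set:
  |5.02|^3 * 0.52 = 126.506008 * 0.52 = 65.783124
  |-2.56|^3 * 2.03 = 16.777216 * 2.03 = 34.057748
  |6.71|^3 * 0.65 = 302.111711 * 0.65 = 196.372612
Step 3: Sum = 296.213485
Step 4: ||f-g||_3 = (296.213485)^(1/3) = 6.666046


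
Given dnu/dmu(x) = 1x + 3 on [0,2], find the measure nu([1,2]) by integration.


nu(A) = integral_A (dnu/dmu) dmu = integral_1^2 (1x + 3) dx
Step 1: Antiderivative F(x) = (1/2)x^2 + 3x
Step 2: F(2) = (1/2)*2^2 + 3*2 = 2 + 6 = 8
Step 3: F(1) = (1/2)*1^2 + 3*1 = 0.5 + 3 = 3.5
Step 4: nu([1,2]) = F(2) - F(1) = 8 - 3.5 = 4.5


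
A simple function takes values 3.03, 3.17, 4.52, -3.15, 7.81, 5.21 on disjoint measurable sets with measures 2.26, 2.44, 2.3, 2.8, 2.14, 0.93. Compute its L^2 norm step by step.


Step 1: Compute |f_i|^2 for each value:
  |3.03|^2 = 9.1809
  |3.17|^2 = 10.0489
  |4.52|^2 = 20.4304
  |-3.15|^2 = 9.9225
  |7.81|^2 = 60.9961
  |5.21|^2 = 27.1441
Step 2: Multiply by measures and sum:
  9.1809 * 2.26 = 20.748834
  10.0489 * 2.44 = 24.519316
  20.4304 * 2.3 = 46.98992
  9.9225 * 2.8 = 27.783
  60.9961 * 2.14 = 130.531654
  27.1441 * 0.93 = 25.244013
Sum = 20.748834 + 24.519316 + 46.98992 + 27.783 + 130.531654 + 25.244013 = 275.816737
Step 3: Take the p-th root:
||f||_2 = (275.816737)^(1/2) = 16.607731


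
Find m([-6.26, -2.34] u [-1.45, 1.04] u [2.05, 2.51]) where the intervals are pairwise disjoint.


For pairwise disjoint intervals, m(union) = sum of lengths.
= (-2.34 - -6.26) + (1.04 - -1.45) + (2.51 - 2.05)
= 3.92 + 2.49 + 0.46
= 6.87


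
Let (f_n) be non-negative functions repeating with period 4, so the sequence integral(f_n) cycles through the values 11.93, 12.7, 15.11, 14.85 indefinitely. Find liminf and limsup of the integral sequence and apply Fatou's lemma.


The sequence (integral(f_n)) is periodic with period 4, repeating the values 11.93, 12.7, 15.11, 14.85 indefinitely.
Step 1: For a periodic sequence, every tail (a_m, a_(m+1), ...) contains all 4 period values infinitely often.
Step 2: Hence inf of every tail = min of the period values = min(11.93, 12.7, 15.11, 14.85) = 11.93.
        liminf_n integral(f_n) = sup over m of (inf of tail from m) = 11.93.
Step 3: Similarly sup of every tail = max of the period values = 15.11.
        limsup_n integral(f_n) = 15.11.
Step 4: Fatou's lemma: integral(liminf_n f_n) <= liminf_n integral(f_n) = 11.93.
        So the integral of the pointwise liminf is at most 11.93.


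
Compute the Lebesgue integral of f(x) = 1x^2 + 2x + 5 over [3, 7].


The Lebesgue integral of a Riemann-integrable function agrees with the Riemann integral.
Antiderivative F(x) = (1/3)x^3 + (2/2)x^2 + 5x
F(7) = (1/3)*7^3 + (2/2)*7^2 + 5*7
     = (1/3)*343 + (2/2)*49 + 5*7
     = 114.333333 + 49 + 35
     = 198.333333
F(3) = 33
Integral = F(7) - F(3) = 198.333333 - 33 = 165.333333


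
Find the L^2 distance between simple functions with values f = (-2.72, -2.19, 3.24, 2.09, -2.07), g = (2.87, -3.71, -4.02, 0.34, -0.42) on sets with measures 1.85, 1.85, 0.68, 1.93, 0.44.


Step 1: Compute differences f_i - g_i:
  -2.72 - 2.87 = -5.59
  -2.19 - -3.71 = 1.52
  3.24 - -4.02 = 7.26
  2.09 - 0.34 = 1.75
  -2.07 - -0.42 = -1.65
Step 2: Compute |diff|^2 * measure for each set:
  |-5.59|^2 * 1.85 = 31.2481 * 1.85 = 57.808985
  |1.52|^2 * 1.85 = 2.3104 * 1.85 = 4.27424
  |7.26|^2 * 0.68 = 52.7076 * 0.68 = 35.841168
  |1.75|^2 * 1.93 = 3.0625 * 1.93 = 5.910625
  |-1.65|^2 * 0.44 = 2.7225 * 0.44 = 1.1979
Step 3: Sum = 105.032918
Step 4: ||f-g||_2 = (105.032918)^(1/2) = 10.248557


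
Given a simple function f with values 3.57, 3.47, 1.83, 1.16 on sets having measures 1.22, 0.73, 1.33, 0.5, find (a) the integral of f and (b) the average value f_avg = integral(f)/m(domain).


Step 1: Integral = sum(value_i * measure_i)
= 3.57*1.22 + 3.47*0.73 + 1.83*1.33 + 1.16*0.5
= 4.3554 + 2.5331 + 2.4339 + 0.58
= 9.9024
Step 2: Total measure of domain = 1.22 + 0.73 + 1.33 + 0.5 = 3.78
Step 3: Average value = 9.9024 / 3.78 = 2.619683


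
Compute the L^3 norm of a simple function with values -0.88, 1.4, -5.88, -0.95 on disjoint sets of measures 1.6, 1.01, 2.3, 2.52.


Step 1: Compute |f_i|^3 for each value:
  |-0.88|^3 = 0.681472
  |1.4|^3 = 2.744
  |-5.88|^3 = 203.297472
  |-0.95|^3 = 0.857375
Step 2: Multiply by measures and sum:
  0.681472 * 1.6 = 1.090355
  2.744 * 1.01 = 2.77144
  203.297472 * 2.3 = 467.584186
  0.857375 * 2.52 = 2.160585
Sum = 1.090355 + 2.77144 + 467.584186 + 2.160585 = 473.606566
Step 3: Take the p-th root:
||f||_3 = (473.606566)^(1/3) = 7.794817


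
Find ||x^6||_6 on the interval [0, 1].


Step 1: ||f||_6 = (integral_0^1 |x^6|^6 dx)^(1/6)
     = (integral_0^1 x^36 dx)^(1/6)
Step 2: integral_0^1 x^36 dx = [x^37/(37)] from 0 to 1 = 1^37/37
     = 1/37 = 0.027027
Step 3: ||f||_6 = (0.027027)^(1/6) = 0.547814


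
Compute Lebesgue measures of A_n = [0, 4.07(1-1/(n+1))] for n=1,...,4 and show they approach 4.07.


By continuity of measure from below: if A_n increases to A, then m(A_n) -> m(A).
Here A = [0, 4.07], so m(A) = 4.07
Step 1: a_1 = 4.07*(1 - 1/2) = 2.035, m(A_1) = 2.035
Step 2: a_2 = 4.07*(1 - 1/3) = 2.7133, m(A_2) = 2.7133
Step 3: a_3 = 4.07*(1 - 1/4) = 3.0525, m(A_3) = 3.0525
Step 4: a_4 = 4.07*(1 - 1/5) = 3.256, m(A_4) = 3.256
Limit: m(A_n) -> m([0,4.07]) = 4.07


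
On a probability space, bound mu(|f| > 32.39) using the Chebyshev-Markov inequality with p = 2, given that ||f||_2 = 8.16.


Chebyshev/Markov inequality: mu(|f| > eps) <= (||f||_p / eps)^p
Step 1: ||f||_2 / eps = 8.16 / 32.39 = 0.25193
Step 2: Raise to power p = 2:
  (0.25193)^2 = 0.063469
Step 3: Therefore mu(|f| > 32.39) <= 0.063469


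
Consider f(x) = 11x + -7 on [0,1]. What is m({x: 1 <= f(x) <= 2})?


f^(-1)([1, 2]) = {x : 1 <= 11x + -7 <= 2}
Solving: (1 - -7)/11 <= x <= (2 - -7)/11
= [0.727273, 0.818182]
Intersecting with [0,1]: [0.727273, 0.818182]
Measure = 0.818182 - 0.727273 = 0.090909


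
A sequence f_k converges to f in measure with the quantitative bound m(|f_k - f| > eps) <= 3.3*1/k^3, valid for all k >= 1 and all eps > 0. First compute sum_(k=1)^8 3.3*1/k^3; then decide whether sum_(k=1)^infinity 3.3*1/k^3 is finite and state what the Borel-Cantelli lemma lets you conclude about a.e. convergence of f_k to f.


Step 1: List the terms 3.3*1/k^3 for k = 1 to 8:
  k=1: 3.3
  k=2: 0.4125
  k=3: 0.122222
  k=4: 0.051562
  k=5: 0.0264
  k=6: 0.015278
  k=7: 0.009621
  k=8: 0.006445
Step 2: Partial sum = 3.3 + 0.4125 + 0.122222 + 0.051562 + 0.0264 + 0.015278 + 0.009621 + 0.006445
     = 3.944029
Step 3: The full series sum_(k>=1) 3.3*1/k^3 converges (p-series with p = 3 > 1; a constant multiple of a convergent series converges).
Step 4: Fix eps > 0. Since sum_k m(|f_k - f| > eps) < infinity, the Borel-Cantelli lemma gives
        m(limsup_k {|f_k - f| > eps}) = 0, i.e. for a.e. x, |f_k(x) - f(x)| <= eps for all large k.
        Applying this with eps = 1/j for j = 1, 2, ... and intersecting the countably many full-measure sets,
        for a.e. x we get limsup_k |f_k(x) - f(x)| <= 1/j for every j, hence f_k -> f almost everywhere.
Conclusion: series converges; Borel-Cantelli yields f_k -> f a.e.


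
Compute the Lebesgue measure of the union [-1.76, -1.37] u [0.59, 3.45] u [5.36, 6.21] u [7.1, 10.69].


For pairwise disjoint intervals, m(union) = sum of lengths.
= (-1.37 - -1.76) + (3.45 - 0.59) + (6.21 - 5.36) + (10.69 - 7.1)
= 0.39 + 2.86 + 0.85 + 3.59
= 7.69


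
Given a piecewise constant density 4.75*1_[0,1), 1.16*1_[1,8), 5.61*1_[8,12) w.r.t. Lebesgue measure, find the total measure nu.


Integrate each piece of the Radon-Nikodym derivative:
Step 1: integral_0^1 4.75 dx = 4.75*(1-0) = 4.75*1 = 4.75
Step 2: integral_1^8 1.16 dx = 1.16*(8-1) = 1.16*7 = 8.12
Step 3: integral_8^12 5.61 dx = 5.61*(12-8) = 5.61*4 = 22.44
Total: 4.75 + 8.12 + 22.44 = 35.31


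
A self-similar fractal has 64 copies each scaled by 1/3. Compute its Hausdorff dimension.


For a self-similar set with N copies scaled by 1/r:
dim_H = log(N)/log(r) = log(64)/log(3)
= 4.158883/1.098612
= 3.785579


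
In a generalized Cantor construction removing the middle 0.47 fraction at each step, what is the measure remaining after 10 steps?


Step 1: At each step, fraction remaining = 1 - 0.47 = 0.53
Step 2: After 10 steps, measure = (0.53)^10
Result = 0.001749


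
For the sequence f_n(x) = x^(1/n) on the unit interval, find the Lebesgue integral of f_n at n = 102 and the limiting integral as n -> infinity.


At n = 102: f_102(x) = x^(1/102).
Step 1: integral(x^(1/102), 0, 1) = [x^(1/102+1) / (1/102+1)] from 0 to 1
     = 1 / (1/102 + 1) = 1 / ((102+1)/102) = 102/(102+1)
     = 102/103 = 0.990291
Step 2: As n -> infinity, f_n(x) = x^(1/n) -> 1 for x in (0,1], and f_n is increasing in n.
By MCT, lim_n integral(f_n) = integral(lim_n f_n) = integral(1, 0, 1) = 1.
Step 3: Verify convergence: 102/103 = 0.990291 -> 1


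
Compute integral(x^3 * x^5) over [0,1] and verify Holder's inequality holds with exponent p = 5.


Step 1: Exact integral of f*g = integral(x^8, 0, 1) = 1/9
     = 0.111111
Step 2: Holder bound with p=5, q=1.25:
  ||f||_p = (integral x^15 dx)^(1/5) = (1/16)^(1/5) = 0.574349
  ||g||_q = (integral x^6.25 dx)^(1/1.25) = (1/7.25)^(1/1.25) = 0.204989
Step 3: Holder bound = ||f||_p * ||g||_q = 0.574349 * 0.204989 = 0.117735
Verification: 0.111111 <= 0.117735 (Holder holds)


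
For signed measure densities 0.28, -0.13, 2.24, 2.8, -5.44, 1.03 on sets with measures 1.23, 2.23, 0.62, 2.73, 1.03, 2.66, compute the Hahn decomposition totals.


Step 1: Compute signed measure on each set:
  Set 1: 0.28 * 1.23 = 0.3444
  Set 2: -0.13 * 2.23 = -0.2899
  Set 3: 2.24 * 0.62 = 1.3888
  Set 4: 2.8 * 2.73 = 7.644
  Set 5: -5.44 * 1.03 = -5.6032
  Set 6: 1.03 * 2.66 = 2.7398
Step 2: Total signed measure = (0.3444) + (-0.2899) + (1.3888) + (7.644) + (-5.6032) + (2.7398)
     = 6.2239
Step 3: Positive part mu+(X) = sum of positive contributions = 12.117
Step 4: Negative part mu-(X) = |sum of negative contributions| = 5.8931


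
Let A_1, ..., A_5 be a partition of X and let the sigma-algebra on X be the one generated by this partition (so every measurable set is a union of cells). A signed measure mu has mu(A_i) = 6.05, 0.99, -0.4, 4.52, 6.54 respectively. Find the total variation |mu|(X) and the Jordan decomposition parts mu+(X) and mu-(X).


Step 1: Every measurable set is a union of atoms (the cells / points), so a Hahn decomposition is
  obtained by grouping atoms by sign: P = union of atoms with mu > 0, N = union of the remaining atoms.
  Atoms in P (indices): 1, 2, 4, 5;  atoms in N (indices): 3
  Positive values: 6.05, 0.99, 4.52, 6.54
  Negative values: -0.4
Step 2: mu+(X) = mu(P) = sum of positive atom values = 18.1
Step 3: mu-(X) = -mu(N) = sum of |negative atom values| = 0.4
Step 4: |mu|(X) = mu+(X) + mu-(X) = 18.1 + 0.4 = 18.5


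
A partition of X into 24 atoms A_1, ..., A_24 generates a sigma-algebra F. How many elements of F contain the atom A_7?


Each element of F is a union of some subset S of the 24 atoms.
The element contains A_7 iff A_7 is in S.
So we count subsets S of {A_1,...,A_24} with A_7 in S: choose freely among the other 23 atoms.
Count = 2^(24-1) = 2^23 = 8388608.


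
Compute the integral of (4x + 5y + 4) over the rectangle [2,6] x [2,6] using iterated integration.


By Fubini, integrate in x first, then y.
Step 1: Fix y, integrate over x in [2,6]:
  integral(4x + 5y + 4, x=2..6)
  = 4*(6^2 - 2^2)/2 + (5y + 4)*(6 - 2)
  = 64 + (5y + 4)*4
  = 64 + 20y + 16
  = 80 + 20y
Step 2: Integrate over y in [2,6]:
  integral(80 + 20y, y=2..6)
  = 80*4 + 20*(6^2 - 2^2)/2
  = 320 + 320
  = 640


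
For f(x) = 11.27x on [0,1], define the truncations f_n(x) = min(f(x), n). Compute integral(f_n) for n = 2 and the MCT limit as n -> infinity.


f(x) = 11.27x on [0,1]; f_n(x) = min(11.27x, n). At n = 2:
Step 1: f(x) reaches 2 at x = 2/11.27 = 0.177462
Step 2: integral(f_2) = integral(11.27x, 0, 0.177462) + integral(2, 0.177462, 1)
       = 11.27*0.177462^2/2 + 2*(1 - 0.177462)
       = 0.177462 + 1.645075
       = 1.822538
Step 3: As n -> infinity, f_n increases to f, so by MCT integral(f_n) -> integral(f) = 11.27/2 = 5.635.
Convergence: integral(f_2) = 1.822538 -> 5.635 as n -> infinity


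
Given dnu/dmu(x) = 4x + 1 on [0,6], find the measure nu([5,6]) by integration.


nu(A) = integral_A (dnu/dmu) dmu = integral_5^6 (4x + 1) dx
Step 1: Antiderivative F(x) = (4/2)x^2 + 1x
Step 2: F(6) = (4/2)*6^2 + 1*6 = 72 + 6 = 78
Step 3: F(5) = (4/2)*5^2 + 1*5 = 50 + 5 = 55
Step 4: nu([5,6]) = F(6) - F(5) = 78 - 55 = 23


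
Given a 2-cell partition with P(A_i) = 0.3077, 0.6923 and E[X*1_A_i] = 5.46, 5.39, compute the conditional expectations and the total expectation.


For each cell A_i: E[X|A_i] = E[X*1_A_i] / P(A_i)
Step 1: E[X|A_1] = 5.46 / 0.3077 = 17.744556
Step 2: E[X|A_2] = 5.39 / 0.6923 = 7.785642
Verification: E[X] = sum E[X*1_A_i] = 5.46 + 5.39 = 10.85


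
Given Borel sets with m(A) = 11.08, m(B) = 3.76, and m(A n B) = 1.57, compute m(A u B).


By inclusion-exclusion: m(A u B) = m(A) + m(B) - m(A n B)
= 11.08 + 3.76 - 1.57
= 13.27


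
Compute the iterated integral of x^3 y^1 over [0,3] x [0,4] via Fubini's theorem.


By Fubini's theorem, the double integral factors as a product of single integrals:
Step 1: integral_0^3 x^3 dx = [x^4/4] from 0 to 3
     = 3^4/4 = 20.25
Step 2: integral_0^4 y^1 dy = [y^2/2] from 0 to 4
     = 4^2/2 = 8
Step 3: Double integral = 20.25 * 8 = 162


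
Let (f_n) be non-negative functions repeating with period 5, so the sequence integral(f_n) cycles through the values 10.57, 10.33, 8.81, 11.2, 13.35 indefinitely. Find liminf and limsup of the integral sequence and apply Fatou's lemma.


The sequence (integral(f_n)) is periodic with period 5, repeating the values 10.57, 10.33, 8.81, 11.2, 13.35 indefinitely.
Step 1: For a periodic sequence, every tail (a_m, a_(m+1), ...) contains all 5 period values infinitely often.
Step 2: Hence inf of every tail = min of the period values = min(10.57, 10.33, 8.81, 11.2, 13.35) = 8.81.
        liminf_n integral(f_n) = sup over m of (inf of tail from m) = 8.81.
Step 3: Similarly sup of every tail = max of the period values = 13.35.
        limsup_n integral(f_n) = 13.35.
Step 4: Fatou's lemma: integral(liminf_n f_n) <= liminf_n integral(f_n) = 8.81.
        So the integral of the pointwise liminf is at most 8.81.


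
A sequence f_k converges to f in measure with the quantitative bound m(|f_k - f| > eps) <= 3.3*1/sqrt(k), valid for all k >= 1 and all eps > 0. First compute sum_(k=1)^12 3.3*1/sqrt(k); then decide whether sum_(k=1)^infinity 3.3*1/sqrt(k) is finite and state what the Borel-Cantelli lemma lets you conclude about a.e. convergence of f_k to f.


Step 1: List the terms 3.3*1/sqrt(k) for k = 1 to 12:
  k=1: 3.3
  k=2: 2.333452
  k=3: 1.905256
  k=4: 1.65
  k=5: 1.475805
  k=6: 1.347219
  k=7: 1.247283
  k=8: 1.166726
  k=9: 1.1
  k=10: 1.043552
  k=11: 0.994987
  k=12: 0.952628
Step 2: Partial sum = 3.3 + 2.333452 + 1.905256 + 1.65 + 1.475805 + 1.347219 + 1.247283 + 1.166726 + 1.1 + 1.043552 + 0.994987 + 0.952628
     = 18.516908
Step 3: The full series sum_(k>=1) 3.3*1/sqrt(k) diverges (p-series with p = 1/2 <= 1; a nonzero constant multiple of a divergent series diverges).
Step 4: The (first) Borel-Cantelli lemma requires a summable sequence of measures, so it does not apply here;
        from this bound alone no conclusion about a.e. convergence can be drawn (convergence in measure still
        gives an a.e.-convergent subsequence, but not a.e. convergence of the whole sequence).
Conclusion: series diverges; Borel-Cantelli is inconclusive about a.e. convergence of f_k.


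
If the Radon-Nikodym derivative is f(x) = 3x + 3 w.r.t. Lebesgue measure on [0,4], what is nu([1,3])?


nu(A) = integral_A (dnu/dmu) dmu = integral_1^3 (3x + 3) dx
Step 1: Antiderivative F(x) = (3/2)x^2 + 3x
Step 2: F(3) = (3/2)*3^2 + 3*3 = 13.5 + 9 = 22.5
Step 3: F(1) = (3/2)*1^2 + 3*1 = 1.5 + 3 = 4.5
Step 4: nu([1,3]) = F(3) - F(1) = 22.5 - 4.5 = 18


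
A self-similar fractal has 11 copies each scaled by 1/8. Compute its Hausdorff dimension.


For a self-similar set with N copies scaled by 1/r:
dim_H = log(N)/log(r) = log(11)/log(8)
= 2.397895/2.079442
= 1.153144


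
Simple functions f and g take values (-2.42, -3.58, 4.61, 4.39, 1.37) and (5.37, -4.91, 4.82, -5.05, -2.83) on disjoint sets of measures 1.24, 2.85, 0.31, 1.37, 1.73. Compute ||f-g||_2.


Step 1: Compute differences f_i - g_i:
  -2.42 - 5.37 = -7.79
  -3.58 - -4.91 = 1.33
  4.61 - 4.82 = -0.21
  4.39 - -5.05 = 9.44
  1.37 - -2.83 = 4.2
Step 2: Compute |diff|^2 * measure for each set:
  |-7.79|^2 * 1.24 = 60.6841 * 1.24 = 75.248284
  |1.33|^2 * 2.85 = 1.7689 * 2.85 = 5.041365
  |-0.21|^2 * 0.31 = 0.0441 * 0.31 = 0.013671
  |9.44|^2 * 1.37 = 89.1136 * 1.37 = 122.085632
  |4.2|^2 * 1.73 = 17.64 * 1.73 = 30.5172
Step 3: Sum = 232.906152
Step 4: ||f-g||_2 = (232.906152)^(1/2) = 15.261263


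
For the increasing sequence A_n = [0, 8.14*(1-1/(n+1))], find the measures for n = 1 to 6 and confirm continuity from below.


By continuity of measure from below: if A_n increases to A, then m(A_n) -> m(A).
Here A = [0, 8.14], so m(A) = 8.14
Step 1: a_1 = 8.14*(1 - 1/2) = 4.07, m(A_1) = 4.07
Step 2: a_2 = 8.14*(1 - 1/3) = 5.4267, m(A_2) = 5.4267
Step 3: a_3 = 8.14*(1 - 1/4) = 6.105, m(A_3) = 6.105
Step 4: a_4 = 8.14*(1 - 1/5) = 6.512, m(A_4) = 6.512
Step 5: a_5 = 8.14*(1 - 1/6) = 6.7833, m(A_5) = 6.7833
Step 6: a_6 = 8.14*(1 - 1/7) = 6.9771, m(A_6) = 6.9771
Limit: m(A_n) -> m([0,8.14]) = 8.14


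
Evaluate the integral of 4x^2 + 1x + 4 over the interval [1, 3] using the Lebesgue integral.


The Lebesgue integral of a Riemann-integrable function agrees with the Riemann integral.
Antiderivative F(x) = (4/3)x^3 + (1/2)x^2 + 4x
F(3) = (4/3)*3^3 + (1/2)*3^2 + 4*3
     = (4/3)*27 + (1/2)*9 + 4*3
     = 36 + 4.5 + 12
     = 52.5
F(1) = 5.833333
Integral = F(3) - F(1) = 52.5 - 5.833333 = 46.666667


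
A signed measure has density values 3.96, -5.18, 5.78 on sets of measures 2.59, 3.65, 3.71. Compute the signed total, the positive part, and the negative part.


Step 1: Compute signed measure on each set:
  Set 1: 3.96 * 2.59 = 10.2564
  Set 2: -5.18 * 3.65 = -18.907
  Set 3: 5.78 * 3.71 = 21.4438
Step 2: Total signed measure = (10.2564) + (-18.907) + (21.4438)
     = 12.7932
Step 3: Positive part mu+(X) = sum of positive contributions = 31.7002
Step 4: Negative part mu-(X) = |sum of negative contributions| = 18.907


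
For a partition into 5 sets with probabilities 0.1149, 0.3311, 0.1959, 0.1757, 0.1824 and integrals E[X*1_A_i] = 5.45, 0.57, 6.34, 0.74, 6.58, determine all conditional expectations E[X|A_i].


For each cell A_i: E[X|A_i] = E[X*1_A_i] / P(A_i)
Step 1: E[X|A_1] = 5.45 / 0.1149 = 47.43255
Step 2: E[X|A_2] = 0.57 / 0.3311 = 1.721534
Step 3: E[X|A_3] = 6.34 / 0.1959 = 32.363451
Step 4: E[X|A_4] = 0.74 / 0.1757 = 4.211725
Step 5: E[X|A_5] = 6.58 / 0.1824 = 36.074561
Verification: E[X] = sum E[X*1_A_i] = 5.45 + 0.57 + 6.34 + 0.74 + 6.58 = 19.68


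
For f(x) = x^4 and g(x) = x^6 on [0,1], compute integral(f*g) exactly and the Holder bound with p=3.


Step 1: Exact integral of f*g = integral(x^10, 0, 1) = 1/11
     = 0.090909
Step 2: Holder bound with p=3, q=1.5:
  ||f||_p = (integral x^12 dx)^(1/3) = (1/13)^(1/3) = 0.42529
  ||g||_q = (integral x^9 dx)^(1/1.5) = (1/10)^(1/1.5) = 0.215443
Step 3: Holder bound = ||f||_p * ||g||_q = 0.42529 * 0.215443 = 0.091626
Verification: 0.090909 <= 0.091626 (Holder holds)


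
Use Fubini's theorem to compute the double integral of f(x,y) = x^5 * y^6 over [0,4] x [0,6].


By Fubini's theorem, the double integral factors as a product of single integrals:
Step 1: integral_0^4 x^5 dx = [x^6/6] from 0 to 4
     = 4^6/6 = 682.666667
Step 2: integral_0^6 y^6 dy = [y^7/7] from 0 to 6
     = 6^7/7 = 39990.857143
Step 3: Double integral = 682.666667 * 39990.857143 = 2.730043e+07


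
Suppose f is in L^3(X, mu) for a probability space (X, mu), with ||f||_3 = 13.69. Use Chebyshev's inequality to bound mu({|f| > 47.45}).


Chebyshev/Markov inequality: mu(|f| > eps) <= (||f||_p / eps)^p
Step 1: ||f||_3 / eps = 13.69 / 47.45 = 0.288514
Step 2: Raise to power p = 3:
  (0.288514)^3 = 0.024016
Step 3: Therefore mu(|f| > 47.45) <= 0.024016


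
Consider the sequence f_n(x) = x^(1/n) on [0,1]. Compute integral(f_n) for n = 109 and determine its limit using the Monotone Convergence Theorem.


At n = 109: f_109(x) = x^(1/109).
Step 1: integral(x^(1/109), 0, 1) = [x^(1/109+1) / (1/109+1)] from 0 to 1
     = 1 / (1/109 + 1) = 1 / ((109+1)/109) = 109/(109+1)
     = 109/110 = 0.990909
Step 2: As n -> infinity, f_n(x) = x^(1/n) -> 1 for x in (0,1], and f_n is increasing in n.
By MCT, lim_n integral(f_n) = integral(lim_n f_n) = integral(1, 0, 1) = 1.
Step 3: Verify convergence: 109/110 = 0.990909 -> 1


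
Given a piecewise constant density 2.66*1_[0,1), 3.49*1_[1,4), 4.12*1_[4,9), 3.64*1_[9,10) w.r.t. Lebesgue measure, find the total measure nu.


Integrate each piece of the Radon-Nikodym derivative:
Step 1: integral_0^1 2.66 dx = 2.66*(1-0) = 2.66*1 = 2.66
Step 2: integral_1^4 3.49 dx = 3.49*(4-1) = 3.49*3 = 10.47
Step 3: integral_4^9 4.12 dx = 4.12*(9-4) = 4.12*5 = 20.6
Step 4: integral_9^10 3.64 dx = 3.64*(10-9) = 3.64*1 = 3.64
Total: 2.66 + 10.47 + 20.6 + 3.64 = 37.37


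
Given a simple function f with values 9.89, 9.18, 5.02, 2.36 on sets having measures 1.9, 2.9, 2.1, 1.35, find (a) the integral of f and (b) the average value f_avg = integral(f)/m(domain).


Step 1: Integral = sum(value_i * measure_i)
= 9.89*1.9 + 9.18*2.9 + 5.02*2.1 + 2.36*1.35
= 18.791 + 26.622 + 10.542 + 3.186
= 59.141
Step 2: Total measure of domain = 1.9 + 2.9 + 2.1 + 1.35 = 8.25
Step 3: Average value = 59.141 / 8.25 = 7.168606


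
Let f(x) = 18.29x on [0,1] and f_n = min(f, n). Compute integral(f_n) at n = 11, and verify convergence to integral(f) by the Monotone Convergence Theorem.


f(x) = 18.29x on [0,1]; f_n(x) = min(18.29x, n). At n = 11:
Step 1: f(x) reaches 11 at x = 11/18.29 = 0.601422
Step 2: integral(f_11) = integral(18.29x, 0, 0.601422) + integral(11, 0.601422, 1)
       = 18.29*0.601422^2/2 + 11*(1 - 0.601422)
       = 3.307818 + 4.384363
       = 7.692182
Step 3: As n -> infinity, f_n increases to f, so by MCT integral(f_n) -> integral(f) = 18.29/2 = 9.145.
Convergence: integral(f_11) = 7.692182 -> 9.145 as n -> infinity


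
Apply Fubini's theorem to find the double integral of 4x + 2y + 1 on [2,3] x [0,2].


By Fubini, integrate in x first, then y.
Step 1: Fix y, integrate over x in [2,3]:
  integral(4x + 2y + 1, x=2..3)
  = 4*(3^2 - 2^2)/2 + (2y + 1)*(3 - 2)
  = 10 + (2y + 1)*1
  = 10 + 2y + 1
  = 11 + 2y
Step 2: Integrate over y in [0,2]:
  integral(11 + 2y, y=0..2)
  = 11*2 + 2*(2^2 - 0^2)/2
  = 22 + 4
  = 26


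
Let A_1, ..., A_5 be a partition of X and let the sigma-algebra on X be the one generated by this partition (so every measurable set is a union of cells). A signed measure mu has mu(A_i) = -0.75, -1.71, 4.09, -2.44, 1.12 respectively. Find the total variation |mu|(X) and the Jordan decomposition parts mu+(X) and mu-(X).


Step 1: Every measurable set is a union of atoms (the cells / points), so a Hahn decomposition is
  obtained by grouping atoms by sign: P = union of atoms with mu > 0, N = union of the remaining atoms.
  Atoms in P (indices): 3, 5;  atoms in N (indices): 1, 2, 4
  Positive values: 4.09, 1.12
  Negative values: -0.75, -1.71, -2.44
Step 2: mu+(X) = mu(P) = sum of positive atom values = 5.21
Step 3: mu-(X) = -mu(N) = sum of |negative atom values| = 4.9
Step 4: |mu|(X) = mu+(X) + mu-(X) = 5.21 + 4.9 = 10.11


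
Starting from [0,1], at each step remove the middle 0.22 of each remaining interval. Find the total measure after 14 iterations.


Step 1: At each step, fraction remaining = 1 - 0.22 = 0.78
Step 2: After 14 steps, measure = (0.78)^14
Result = 0.030855


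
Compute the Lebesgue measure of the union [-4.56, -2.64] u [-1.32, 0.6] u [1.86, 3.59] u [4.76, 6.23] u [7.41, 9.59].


For pairwise disjoint intervals, m(union) = sum of lengths.
= (-2.64 - -4.56) + (0.6 - -1.32) + (3.59 - 1.86) + (6.23 - 4.76) + (9.59 - 7.41)
= 1.92 + 1.92 + 1.73 + 1.47 + 2.18
= 9.22


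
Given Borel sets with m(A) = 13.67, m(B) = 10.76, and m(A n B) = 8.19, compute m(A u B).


By inclusion-exclusion: m(A u B) = m(A) + m(B) - m(A n B)
= 13.67 + 10.76 - 8.19
= 16.24


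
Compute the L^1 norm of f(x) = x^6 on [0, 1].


Step 1: ||f||_1 = (integral_0^1 |x^6|^1 dx)^(1/1)
     = (integral_0^1 x^6 dx)^(1/1)
Step 2: integral_0^1 x^6 dx = [x^7/(7)] from 0 to 1 = 1^7/7
     = 1/7 = 0.142857
Step 3: ||f||_1 = (0.142857)^(1/1) = 0.142857


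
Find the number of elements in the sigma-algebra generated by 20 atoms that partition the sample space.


Each element of the sigma-algebra is a union of some subset of the 20 atoms.
The number of such subsets is 2^20 = 1048576.


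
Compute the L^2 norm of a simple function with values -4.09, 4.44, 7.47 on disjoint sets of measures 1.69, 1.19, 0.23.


Step 1: Compute |f_i|^2 for each value:
  |-4.09|^2 = 16.7281
  |4.44|^2 = 19.7136
  |7.47|^2 = 55.8009
Step 2: Multiply by measures and sum:
  16.7281 * 1.69 = 28.270489
  19.7136 * 1.19 = 23.459184
  55.8009 * 0.23 = 12.834207
Sum = 28.270489 + 23.459184 + 12.834207 = 64.56388
Step 3: Take the p-th root:
||f||_2 = (64.56388)^(1/2) = 8.035165


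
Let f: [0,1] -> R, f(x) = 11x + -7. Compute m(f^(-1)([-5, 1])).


f^(-1)([-5, 1]) = {x : -5 <= 11x + -7 <= 1}
Solving: (-5 - -7)/11 <= x <= (1 - -7)/11
= [0.181818, 0.727273]
Intersecting with [0,1]: [0.181818, 0.727273]
Measure = 0.727273 - 0.181818 = 0.545455


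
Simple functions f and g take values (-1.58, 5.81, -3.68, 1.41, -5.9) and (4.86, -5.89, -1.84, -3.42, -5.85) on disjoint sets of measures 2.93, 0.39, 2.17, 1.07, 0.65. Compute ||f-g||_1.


Step 1: Compute differences f_i - g_i:
  -1.58 - 4.86 = -6.44
  5.81 - -5.89 = 11.7
  -3.68 - -1.84 = -1.84
  1.41 - -3.42 = 4.83
  -5.9 - -5.85 = -0.05
Step 2: Compute |diff|^1 * measure for each set:
  |-6.44|^1 * 2.93 = 6.44 * 2.93 = 18.8692
  |11.7|^1 * 0.39 = 11.7 * 0.39 = 4.563
  |-1.84|^1 * 2.17 = 1.84 * 2.17 = 3.9928
  |4.83|^1 * 1.07 = 4.83 * 1.07 = 5.1681
  |-0.05|^1 * 0.65 = 0.05 * 0.65 = 0.0325
Step 3: Sum = 32.6256
Step 4: ||f-g||_1 = (32.6256)^(1/1) = 32.6256


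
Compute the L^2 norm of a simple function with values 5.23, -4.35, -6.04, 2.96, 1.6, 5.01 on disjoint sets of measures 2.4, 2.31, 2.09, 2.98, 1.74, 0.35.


Step 1: Compute |f_i|^2 for each value:
  |5.23|^2 = 27.3529
  |-4.35|^2 = 18.9225
  |-6.04|^2 = 36.4816
  |2.96|^2 = 8.7616
  |1.6|^2 = 2.56
  |5.01|^2 = 25.1001
Step 2: Multiply by measures and sum:
  27.3529 * 2.4 = 65.64696
  18.9225 * 2.31 = 43.710975
  36.4816 * 2.09 = 76.246544
  8.7616 * 2.98 = 26.109568
  2.56 * 1.74 = 4.4544
  25.1001 * 0.35 = 8.785035
Sum = 65.64696 + 43.710975 + 76.246544 + 26.109568 + 4.4544 + 8.785035 = 224.953482
Step 3: Take the p-th root:
||f||_2 = (224.953482)^(1/2) = 14.998449


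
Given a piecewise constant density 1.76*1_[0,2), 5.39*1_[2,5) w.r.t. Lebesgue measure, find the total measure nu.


Integrate each piece of the Radon-Nikodym derivative:
Step 1: integral_0^2 1.76 dx = 1.76*(2-0) = 1.76*2 = 3.52
Step 2: integral_2^5 5.39 dx = 5.39*(5-2) = 5.39*3 = 16.17
Total: 3.52 + 16.17 = 19.69


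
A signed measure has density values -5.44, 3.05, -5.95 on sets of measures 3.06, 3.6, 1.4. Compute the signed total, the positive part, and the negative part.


Step 1: Compute signed measure on each set:
  Set 1: -5.44 * 3.06 = -16.6464
  Set 2: 3.05 * 3.6 = 10.98
  Set 3: -5.95 * 1.4 = -8.33
Step 2: Total signed measure = (-16.6464) + (10.98) + (-8.33)
     = -13.9964
Step 3: Positive part mu+(X) = sum of positive contributions = 10.98
Step 4: Negative part mu-(X) = |sum of negative contributions| = 24.9764


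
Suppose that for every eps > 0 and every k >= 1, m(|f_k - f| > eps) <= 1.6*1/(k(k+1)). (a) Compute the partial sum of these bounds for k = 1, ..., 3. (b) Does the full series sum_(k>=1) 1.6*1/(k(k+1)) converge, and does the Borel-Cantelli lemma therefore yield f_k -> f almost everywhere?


Step 1: List the terms 1.6*1/(k(k+1)) for k = 1 to 3:
  k=1: 0.8
  k=2: 0.266667
  k=3: 0.133333
Step 2: Partial sum = 0.8 + 0.266667 + 0.133333
     = 1.2
Step 3: The full series sum_(k>=1) 1.6*1/(k(k+1)) converges (telescoping series sum 1/(k(k+1)) = 1; a constant multiple of a convergent series converges).
Step 4: Fix eps > 0. Since sum_k m(|f_k - f| > eps) < infinity, the Borel-Cantelli lemma gives
        m(limsup_k {|f_k - f| > eps}) = 0, i.e. for a.e. x, |f_k(x) - f(x)| <= eps for all large k.
        Applying this with eps = 1/j for j = 1, 2, ... and intersecting the countably many full-measure sets,
        for a.e. x we get limsup_k |f_k(x) - f(x)| <= 1/j for every j, hence f_k -> f almost everywhere.
Conclusion: series converges; Borel-Cantelli yields f_k -> f a.e.


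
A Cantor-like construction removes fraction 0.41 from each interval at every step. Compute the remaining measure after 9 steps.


Step 1: At each step, fraction remaining = 1 - 0.41 = 0.59
Step 2: After 9 steps, measure = (0.59)^9
Result = 0.008663


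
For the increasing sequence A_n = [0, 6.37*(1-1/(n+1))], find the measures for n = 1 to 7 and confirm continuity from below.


By continuity of measure from below: if A_n increases to A, then m(A_n) -> m(A).
Here A = [0, 6.37], so m(A) = 6.37
Step 1: a_1 = 6.37*(1 - 1/2) = 3.185, m(A_1) = 3.185
Step 2: a_2 = 6.37*(1 - 1/3) = 4.2467, m(A_2) = 4.2467
Step 3: a_3 = 6.37*(1 - 1/4) = 4.7775, m(A_3) = 4.7775
Step 4: a_4 = 6.37*(1 - 1/5) = 5.096, m(A_4) = 5.096
Step 5: a_5 = 6.37*(1 - 1/6) = 5.3083, m(A_5) = 5.3083
Step 6: a_6 = 6.37*(1 - 1/7) = 5.46, m(A_6) = 5.46
Step 7: a_7 = 6.37*(1 - 1/8) = 5.5738, m(A_7) = 5.5738
Limit: m(A_n) -> m([0,6.37]) = 6.37


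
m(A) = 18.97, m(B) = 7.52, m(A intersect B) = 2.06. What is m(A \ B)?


m(A \ B) = m(A) - m(A n B)
= 18.97 - 2.06
= 16.91


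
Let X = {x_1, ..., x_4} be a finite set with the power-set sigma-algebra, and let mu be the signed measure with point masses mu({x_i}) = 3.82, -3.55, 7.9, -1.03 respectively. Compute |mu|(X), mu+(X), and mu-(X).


Step 1: Every measurable set is a union of atoms (the cells / points), so a Hahn decomposition is
  obtained by grouping atoms by sign: P = union of atoms with mu > 0, N = union of the remaining atoms.
  Atoms in P (indices): 1, 3;  atoms in N (indices): 2, 4
  Positive values: 3.82, 7.9
  Negative values: -3.55, -1.03
Step 2: mu+(X) = mu(P) = sum of positive atom values = 11.72
Step 3: mu-(X) = -mu(N) = sum of |negative atom values| = 4.58
Step 4: |mu|(X) = mu+(X) + mu-(X) = 11.72 + 4.58 = 16.3


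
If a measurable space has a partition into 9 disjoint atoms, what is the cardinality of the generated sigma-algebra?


Each element of the sigma-algebra is a union of some subset of the 9 atoms.
The number of such subsets is 2^9 = 512.


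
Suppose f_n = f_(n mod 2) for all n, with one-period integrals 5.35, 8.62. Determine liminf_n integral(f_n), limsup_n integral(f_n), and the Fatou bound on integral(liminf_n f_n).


The sequence (integral(f_n)) is periodic with period 2, repeating the values 5.35, 8.62 indefinitely.
Step 1: For a periodic sequence, every tail (a_m, a_(m+1), ...) contains all 2 period values infinitely often.
Step 2: Hence inf of every tail = min of the period values = min(5.35, 8.62) = 5.35.
        liminf_n integral(f_n) = sup over m of (inf of tail from m) = 5.35.
Step 3: Similarly sup of every tail = max of the period values = 8.62.
        limsup_n integral(f_n) = 8.62.
Step 4: Fatou's lemma: integral(liminf_n f_n) <= liminf_n integral(f_n) = 5.35.
        So the integral of the pointwise liminf is at most 5.35.


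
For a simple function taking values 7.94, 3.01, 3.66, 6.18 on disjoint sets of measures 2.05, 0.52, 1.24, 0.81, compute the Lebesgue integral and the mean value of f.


Step 1: Integral = sum(value_i * measure_i)
= 7.94*2.05 + 3.01*0.52 + 3.66*1.24 + 6.18*0.81
= 16.277 + 1.5652 + 4.5384 + 5.0058
= 27.3864
Step 2: Total measure of domain = 2.05 + 0.52 + 1.24 + 0.81 = 4.62
Step 3: Average value = 27.3864 / 4.62 = 5.927792


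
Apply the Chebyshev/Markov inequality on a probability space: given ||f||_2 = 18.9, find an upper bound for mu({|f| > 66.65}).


Chebyshev/Markov inequality: mu(|f| > eps) <= (||f||_p / eps)^p
Step 1: ||f||_2 / eps = 18.9 / 66.65 = 0.283571
Step 2: Raise to power p = 2:
  (0.283571)^2 = 0.080412
Step 3: Therefore mu(|f| > 66.65) <= 0.080412
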